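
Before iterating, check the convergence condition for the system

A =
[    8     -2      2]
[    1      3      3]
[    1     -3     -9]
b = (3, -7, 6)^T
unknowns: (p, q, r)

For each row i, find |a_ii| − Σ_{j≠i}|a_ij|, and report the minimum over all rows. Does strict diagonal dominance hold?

row 1: |8| − (2+2) = 4
row 2: |3| − (1+3) = -1
row 3: |-9| − (1+3) = 5
minimum over rows = -1 → not strictly diagonally dominant

-1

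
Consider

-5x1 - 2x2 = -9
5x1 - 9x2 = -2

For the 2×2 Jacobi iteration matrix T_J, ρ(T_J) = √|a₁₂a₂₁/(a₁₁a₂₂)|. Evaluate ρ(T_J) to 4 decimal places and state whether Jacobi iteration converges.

0.4714

a₁₂a₂₁/(a₁₁a₂₂) = (-2)·(5) / ((-5)·(-9)) = -0.222222
ρ = √|-0.222222| = √0.222222 = 0.4714
ρ < 1, so Jacobi converges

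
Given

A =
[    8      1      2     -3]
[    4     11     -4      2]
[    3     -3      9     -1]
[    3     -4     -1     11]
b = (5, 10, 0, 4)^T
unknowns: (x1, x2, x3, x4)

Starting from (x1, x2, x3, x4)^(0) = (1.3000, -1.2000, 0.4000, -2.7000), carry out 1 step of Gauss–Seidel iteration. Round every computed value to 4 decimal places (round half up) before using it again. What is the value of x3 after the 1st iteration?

Iteration 1:
  x1 = (5 - (1)·-1.2000 - (2)·0.4000 - (-3)·-2.7000) / (8) = -0.3375
  x2 = (10 - (4)·-0.3375 - (-4)·0.4000 - (2)·-2.7000) / (11) = 1.6682
  x3 = (0 - (3)·-0.3375 - (-3)·1.6682 - (-1)·-2.7000) / (9) = 0.3686
  x4 = (4 - (3)·-0.3375 - (-4)·1.6682 - (-1)·0.3686) / (11) = 1.0958

0.3686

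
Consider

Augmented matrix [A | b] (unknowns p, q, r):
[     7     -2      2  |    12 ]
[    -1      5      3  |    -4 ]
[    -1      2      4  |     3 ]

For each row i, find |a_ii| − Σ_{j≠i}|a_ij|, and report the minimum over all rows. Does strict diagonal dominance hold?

row 1: |7| − (2+2) = 3
row 2: |5| − (1+3) = 1
row 3: |4| − (1+2) = 1
minimum over rows = 1 → strictly diagonally dominant (convergence guaranteed)

1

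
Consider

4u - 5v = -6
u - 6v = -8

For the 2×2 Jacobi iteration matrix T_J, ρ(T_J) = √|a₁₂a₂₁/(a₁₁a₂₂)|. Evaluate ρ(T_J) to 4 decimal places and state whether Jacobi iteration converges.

0.4564

a₁₂a₂₁/(a₁₁a₂₂) = (-5)·(1) / ((4)·(-6)) = 0.208333
ρ = √|0.208333| = √0.208333 = 0.4564
ρ < 1, so Jacobi converges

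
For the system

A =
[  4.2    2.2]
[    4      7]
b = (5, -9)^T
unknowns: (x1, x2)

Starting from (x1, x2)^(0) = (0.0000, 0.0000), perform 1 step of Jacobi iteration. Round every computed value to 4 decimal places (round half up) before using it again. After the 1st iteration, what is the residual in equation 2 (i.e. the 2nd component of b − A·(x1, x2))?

-4.7621

Iteration 1:
  x1 = (5 - (2.2)·0.0000) / (4.2) = 1.1905
  x2 = (-9 - (4)·0.0000) / (7) = -1.2857
Residual b − A·x = (2.8284, -4.7621)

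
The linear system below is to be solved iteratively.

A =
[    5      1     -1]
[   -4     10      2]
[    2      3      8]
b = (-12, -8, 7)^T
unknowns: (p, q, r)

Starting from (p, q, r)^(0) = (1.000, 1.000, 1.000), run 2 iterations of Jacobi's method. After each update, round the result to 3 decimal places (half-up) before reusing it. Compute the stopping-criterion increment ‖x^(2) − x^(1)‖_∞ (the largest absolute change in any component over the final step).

1.450

Iteration 1:
  p = (-12 - (1)·1.000 - (-1)·1.000) / (5) = -2.400
  q = (-8 - (-4)·1.000 - (2)·1.000) / (10) = -0.600
  r = (7 - (2)·1.000 - (3)·1.000) / (8) = 0.250
Iteration 2:
  p = (-12 - (1)·-0.600 - (-1)·0.250) / (5) = -2.230
  q = (-8 - (-4)·-2.400 - (2)·0.250) / (10) = -1.810
  r = (7 - (2)·-2.400 - (3)·-0.600) / (8) = 1.700
Change: (0.170, -1.210, 1.450) → max |·| = 1.450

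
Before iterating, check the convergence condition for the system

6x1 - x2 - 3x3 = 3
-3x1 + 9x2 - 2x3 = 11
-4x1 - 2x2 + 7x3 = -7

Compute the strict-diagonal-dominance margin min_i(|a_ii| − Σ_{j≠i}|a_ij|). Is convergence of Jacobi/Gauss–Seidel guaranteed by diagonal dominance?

row 1: |6| − (1+3) = 2
row 2: |9| − (3+2) = 4
row 3: |7| − (4+2) = 1
minimum over rows = 1 → strictly diagonally dominant (convergence guaranteed)

1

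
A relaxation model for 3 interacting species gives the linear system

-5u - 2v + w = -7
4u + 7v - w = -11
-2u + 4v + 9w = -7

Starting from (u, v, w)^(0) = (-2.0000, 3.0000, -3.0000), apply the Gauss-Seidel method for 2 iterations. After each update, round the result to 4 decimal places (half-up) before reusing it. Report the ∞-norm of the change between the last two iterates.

Iteration 1:
  u = (-7 - (-2)·3.0000 - (1)·-3.0000) / (-5) = -0.4000
  v = (-11 - (4)·-0.4000 - (-1)·-3.0000) / (7) = -1.7714
  w = (-7 - (-2)·-0.4000 - (4)·-1.7714) / (9) = -0.0794
Iteration 2:
  u = (-7 - (-2)·-1.7714 - (1)·-0.0794) / (-5) = 2.0927
  v = (-11 - (4)·2.0927 - (-1)·-0.0794) / (7) = -2.7786
  w = (-7 - (-2)·2.0927 - (4)·-2.7786) / (9) = 0.9222
Change: (2.4927, -1.0072, 1.0016) → max |·| = 2.4927

2.4927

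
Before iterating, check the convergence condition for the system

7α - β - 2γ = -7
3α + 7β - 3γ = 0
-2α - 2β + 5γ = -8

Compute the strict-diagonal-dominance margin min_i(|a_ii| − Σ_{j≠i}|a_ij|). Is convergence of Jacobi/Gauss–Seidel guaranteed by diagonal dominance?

row 1: |7| − (1+2) = 4
row 2: |7| − (3+3) = 1
row 3: |5| − (2+2) = 1
minimum over rows = 1 → strictly diagonally dominant (convergence guaranteed)

1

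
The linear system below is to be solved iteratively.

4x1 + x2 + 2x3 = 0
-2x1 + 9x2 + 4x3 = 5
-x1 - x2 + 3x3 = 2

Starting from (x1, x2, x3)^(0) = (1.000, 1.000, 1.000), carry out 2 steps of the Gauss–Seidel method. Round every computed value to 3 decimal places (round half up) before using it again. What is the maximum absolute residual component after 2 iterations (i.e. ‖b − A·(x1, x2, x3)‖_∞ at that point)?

Iteration 1:
  x1 = (0 - (1)·1.000 - (2)·1.000) / (4) = -0.750
  x2 = (5 - (-2)·-0.750 - (4)·1.000) / (9) = -0.056
  x3 = (2 - (-1)·-0.750 - (-1)·-0.056) / (3) = 0.398
Iteration 2:
  x1 = (0 - (1)·-0.056 - (2)·0.398) / (4) = -0.185
  x2 = (5 - (-2)·-0.185 - (4)·0.398) / (9) = 0.338
  x3 = (2 - (-1)·-0.185 - (-1)·0.338) / (3) = 0.718
Residual b − A·x = (-1.034, -1.284, -0.001); ∞-norm = 1.284

1.284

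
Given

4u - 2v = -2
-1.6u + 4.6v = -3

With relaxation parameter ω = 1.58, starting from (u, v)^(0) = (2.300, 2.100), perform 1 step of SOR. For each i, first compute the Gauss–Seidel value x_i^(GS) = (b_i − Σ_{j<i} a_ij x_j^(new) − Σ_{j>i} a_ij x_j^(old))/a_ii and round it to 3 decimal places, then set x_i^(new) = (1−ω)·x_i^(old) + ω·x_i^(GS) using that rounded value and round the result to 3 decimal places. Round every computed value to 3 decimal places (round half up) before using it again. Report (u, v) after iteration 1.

Iteration 1:
  u: GS value = (-2 - (-2)·2.100) / (4) = 0.550;  u ← (1−ω)·2.300 + ω·0.550 = -0.465
  v: GS value = (-3 - (-1.6)·-0.465) / (4.6) = -0.814;  v ← (1−ω)·2.100 + ω·-0.814 = -2.504

(-0.465, -2.504)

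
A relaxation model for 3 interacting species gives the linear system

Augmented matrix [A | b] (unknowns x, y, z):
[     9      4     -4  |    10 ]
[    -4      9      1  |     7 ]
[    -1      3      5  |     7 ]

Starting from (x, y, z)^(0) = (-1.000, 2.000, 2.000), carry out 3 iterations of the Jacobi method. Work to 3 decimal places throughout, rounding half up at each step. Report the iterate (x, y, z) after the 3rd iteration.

(1.237, 1.077, 0.849)

Iteration 1:
  x = (10 - (4)·2.000 - (-4)·2.000) / (9) = 1.111
  y = (7 - (-4)·-1.000 - (1)·2.000) / (9) = 0.111
  z = (7 - (-1)·-1.000 - (3)·2.000) / (5) = 0.000
Iteration 2:
  x = (10 - (4)·0.111 - (-4)·0.000) / (9) = 1.062
  y = (7 - (-4)·1.111 - (1)·0.000) / (9) = 1.272
  z = (7 - (-1)·1.111 - (3)·0.111) / (5) = 1.556
Iteration 3:
  x = (10 - (4)·1.272 - (-4)·1.556) / (9) = 1.237
  y = (7 - (-4)·1.062 - (1)·1.556) / (9) = 1.077
  z = (7 - (-1)·1.062 - (3)·1.272) / (5) = 0.849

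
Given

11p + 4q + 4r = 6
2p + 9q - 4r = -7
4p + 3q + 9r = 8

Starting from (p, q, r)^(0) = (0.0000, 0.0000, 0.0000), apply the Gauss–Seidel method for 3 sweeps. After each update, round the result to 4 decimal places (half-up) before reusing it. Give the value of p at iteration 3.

0.4227

Iteration 1:
  p = (6 - (4)·0.0000 - (4)·0.0000) / (11) = 0.5455
  q = (-7 - (2)·0.5455 - (-4)·0.0000) / (9) = -0.8990
  r = (8 - (4)·0.5455 - (3)·-0.8990) / (9) = 0.9461
Iteration 2:
  p = (6 - (4)·-0.8990 - (4)·0.9461) / (11) = 0.5283
  q = (-7 - (2)·0.5283 - (-4)·0.9461) / (9) = -0.4747
  r = (8 - (4)·0.5283 - (3)·-0.4747) / (9) = 0.8123
Iteration 3:
  p = (6 - (4)·-0.4747 - (4)·0.8123) / (11) = 0.4227
  q = (-7 - (2)·0.4227 - (-4)·0.8123) / (9) = -0.5107
  r = (8 - (4)·0.4227 - (3)·-0.5107) / (9) = 0.8713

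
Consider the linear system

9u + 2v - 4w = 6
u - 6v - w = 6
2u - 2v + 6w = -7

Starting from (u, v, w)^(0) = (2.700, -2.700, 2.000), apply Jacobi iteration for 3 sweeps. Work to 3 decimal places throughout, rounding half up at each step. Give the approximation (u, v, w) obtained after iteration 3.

Iteration 1:
  u = (6 - (2)·-2.700 - (-4)·2.000) / (9) = 2.156
  v = (6 - (1)·2.700 - (-1)·2.000) / (-6) = -0.883
  w = (-7 - (2)·2.700 - (-2)·-2.700) / (6) = -2.967
Iteration 2:
  u = (6 - (2)·-0.883 - (-4)·-2.967) / (9) = -0.456
  v = (6 - (1)·2.156 - (-1)·-2.967) / (-6) = -0.146
  w = (-7 - (2)·2.156 - (-2)·-0.883) / (6) = -2.180
Iteration 3:
  u = (6 - (2)·-0.146 - (-4)·-2.180) / (9) = -0.270
  v = (6 - (1)·-0.456 - (-1)·-2.180) / (-6) = -0.713
  w = (-7 - (2)·-0.456 - (-2)·-0.146) / (6) = -1.063

(-0.270, -0.713, -1.063)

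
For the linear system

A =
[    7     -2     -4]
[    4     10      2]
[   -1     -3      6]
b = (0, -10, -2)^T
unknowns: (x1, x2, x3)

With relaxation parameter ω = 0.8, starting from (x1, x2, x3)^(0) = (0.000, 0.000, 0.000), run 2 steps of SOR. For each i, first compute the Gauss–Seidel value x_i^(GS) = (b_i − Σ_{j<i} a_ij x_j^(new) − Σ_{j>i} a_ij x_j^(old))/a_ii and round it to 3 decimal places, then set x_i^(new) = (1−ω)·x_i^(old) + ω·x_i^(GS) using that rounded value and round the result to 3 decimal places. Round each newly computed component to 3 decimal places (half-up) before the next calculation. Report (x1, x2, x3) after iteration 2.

Iteration 1:
  x1: GS value = (0 - (-2)·0.000 - (-4)·0.000) / (7) = 0.000;  x1 ← (1−ω)·0.000 + ω·0.000 = 0.000
  x2: GS value = (-10 - (4)·0.000 - (2)·0.000) / (10) = -1.000;  x2 ← (1−ω)·0.000 + ω·-1.000 = -0.800
  x3: GS value = (-2 - (-1)·0.000 - (-3)·-0.800) / (6) = -0.733;  x3 ← (1−ω)·0.000 + ω·-0.733 = -0.586
Iteration 2:
  x1: GS value = (0 - (-2)·-0.800 - (-4)·-0.586) / (7) = -0.563;  x1 ← (1−ω)·0.000 + ω·-0.563 = -0.450
  x2: GS value = (-10 - (4)·-0.450 - (2)·-0.586) / (10) = -0.703;  x2 ← (1−ω)·-0.800 + ω·-0.703 = -0.722
  x3: GS value = (-2 - (-1)·-0.450 - (-3)·-0.722) / (6) = -0.769;  x3 ← (1−ω)·-0.586 + ω·-0.769 = -0.732

(-0.450, -0.722, -0.732)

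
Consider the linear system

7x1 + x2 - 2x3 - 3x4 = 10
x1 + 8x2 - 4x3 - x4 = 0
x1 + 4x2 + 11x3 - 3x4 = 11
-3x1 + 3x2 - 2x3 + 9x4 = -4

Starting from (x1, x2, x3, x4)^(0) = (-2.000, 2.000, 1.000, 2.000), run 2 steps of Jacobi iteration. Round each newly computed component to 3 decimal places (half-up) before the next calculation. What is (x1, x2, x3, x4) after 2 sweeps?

Iteration 1:
  x1 = (10 - (1)·2.000 - (-2)·1.000 - (-3)·2.000) / (7) = 2.286
  x2 = (0 - (1)·-2.000 - (-4)·1.000 - (-1)·2.000) / (8) = 1.000
  x3 = (11 - (1)·-2.000 - (4)·2.000 - (-3)·2.000) / (11) = 1.000
  x4 = (-4 - (-3)·-2.000 - (3)·2.000 - (-2)·1.000) / (9) = -1.556
Iteration 2:
  x1 = (10 - (1)·1.000 - (-2)·1.000 - (-3)·-1.556) / (7) = 0.905
  x2 = (0 - (1)·2.286 - (-4)·1.000 - (-1)·-1.556) / (8) = 0.020
  x3 = (11 - (1)·2.286 - (4)·1.000 - (-3)·-1.556) / (11) = 0.004
  x4 = (-4 - (-3)·2.286 - (3)·1.000 - (-2)·1.000) / (9) = 0.206

(0.905, 0.020, 0.004, 0.206)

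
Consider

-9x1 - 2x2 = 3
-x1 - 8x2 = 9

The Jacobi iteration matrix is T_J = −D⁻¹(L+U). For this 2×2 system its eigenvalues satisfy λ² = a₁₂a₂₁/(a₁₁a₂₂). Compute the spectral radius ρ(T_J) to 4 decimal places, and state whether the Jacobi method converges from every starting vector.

0.1667

a₁₂a₂₁/(a₁₁a₂₂) = (-2)·(-1) / ((-9)·(-8)) = 0.027778
ρ = √|0.027778| = √0.027778 = 0.1667
ρ < 1, so Jacobi converges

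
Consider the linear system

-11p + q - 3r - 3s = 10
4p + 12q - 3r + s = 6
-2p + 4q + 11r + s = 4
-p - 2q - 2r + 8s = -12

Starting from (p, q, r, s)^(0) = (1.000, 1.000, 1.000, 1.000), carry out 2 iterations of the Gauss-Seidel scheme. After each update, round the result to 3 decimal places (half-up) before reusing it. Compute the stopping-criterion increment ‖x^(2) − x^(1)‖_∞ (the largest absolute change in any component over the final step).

1.067

Iteration 1:
  p = (10 - (1)·1.000 - (-3)·1.000 - (-3)·1.000) / (-11) = -1.364
  q = (6 - (4)·-1.364 - (-3)·1.000 - (1)·1.000) / (12) = 1.121
  r = (4 - (-2)·-1.364 - (4)·1.121 - (1)·1.000) / (11) = -0.383
  s = (-12 - (-1)·-1.364 - (-2)·1.121 - (-2)·-0.383) / (8) = -1.486
Iteration 2:
  p = (10 - (1)·1.121 - (-3)·-0.383 - (-3)·-1.486) / (-11) = -0.297
  q = (6 - (4)·-0.297 - (-3)·-0.383 - (1)·-1.486) / (12) = 0.627
  r = (4 - (-2)·-0.297 - (4)·0.627 - (1)·-1.486) / (11) = 0.217
  s = (-12 - (-1)·-0.297 - (-2)·0.627 - (-2)·0.217) / (8) = -1.326
Change: (1.067, -0.494, 0.600, 0.160) → max |·| = 1.067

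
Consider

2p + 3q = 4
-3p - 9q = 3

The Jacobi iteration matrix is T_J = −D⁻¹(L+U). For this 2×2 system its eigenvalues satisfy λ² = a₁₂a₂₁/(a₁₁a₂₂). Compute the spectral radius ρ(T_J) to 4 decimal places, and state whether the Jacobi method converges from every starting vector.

0.7071

a₁₂a₂₁/(a₁₁a₂₂) = (3)·(-3) / ((2)·(-9)) = 0.500000
ρ = √|0.500000| = √0.500000 = 0.7071
ρ < 1, so Jacobi converges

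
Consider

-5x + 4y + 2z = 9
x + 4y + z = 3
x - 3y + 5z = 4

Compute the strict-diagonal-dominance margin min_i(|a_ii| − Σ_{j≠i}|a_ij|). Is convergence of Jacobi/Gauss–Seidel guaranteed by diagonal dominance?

-1

row 1: |-5| − (4+2) = -1
row 2: |4| − (1+1) = 2
row 3: |5| − (1+3) = 1
minimum over rows = -1 → not strictly diagonally dominant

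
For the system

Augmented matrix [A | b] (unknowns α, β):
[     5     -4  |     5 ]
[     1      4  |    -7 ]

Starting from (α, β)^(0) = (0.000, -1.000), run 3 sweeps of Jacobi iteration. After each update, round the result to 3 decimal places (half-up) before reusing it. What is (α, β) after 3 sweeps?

Iteration 1:
  α = (5 - (-4)·-1.000) / (5) = 0.200
  β = (-7 - (1)·0.000) / (4) = -1.750
Iteration 2:
  α = (5 - (-4)·-1.750) / (5) = -0.400
  β = (-7 - (1)·0.200) / (4) = -1.800
Iteration 3:
  α = (5 - (-4)·-1.800) / (5) = -0.440
  β = (-7 - (1)·-0.400) / (4) = -1.650

(-0.440, -1.650)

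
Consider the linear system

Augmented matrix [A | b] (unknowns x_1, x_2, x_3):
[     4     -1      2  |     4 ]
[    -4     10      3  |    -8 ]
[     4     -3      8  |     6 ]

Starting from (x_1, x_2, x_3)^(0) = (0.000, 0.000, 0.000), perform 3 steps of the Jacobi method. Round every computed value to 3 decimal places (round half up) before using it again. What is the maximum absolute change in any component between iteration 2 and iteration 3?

0.444

Iteration 1:
  x_1 = (4 - (-1)·0.000 - (2)·0.000) / (4) = 1.000
  x_2 = (-8 - (-4)·0.000 - (3)·0.000) / (10) = -0.800
  x_3 = (6 - (4)·0.000 - (-3)·0.000) / (8) = 0.750
Iteration 2:
  x_1 = (4 - (-1)·-0.800 - (2)·0.750) / (4) = 0.425
  x_2 = (-8 - (-4)·1.000 - (3)·0.750) / (10) = -0.625
  x_3 = (6 - (4)·1.000 - (-3)·-0.800) / (8) = -0.050
Iteration 3:
  x_1 = (4 - (-1)·-0.625 - (2)·-0.050) / (4) = 0.869
  x_2 = (-8 - (-4)·0.425 - (3)·-0.050) / (10) = -0.615
  x_3 = (6 - (4)·0.425 - (-3)·-0.625) / (8) = 0.303
Change: (0.444, 0.010, 0.353) → max |·| = 0.444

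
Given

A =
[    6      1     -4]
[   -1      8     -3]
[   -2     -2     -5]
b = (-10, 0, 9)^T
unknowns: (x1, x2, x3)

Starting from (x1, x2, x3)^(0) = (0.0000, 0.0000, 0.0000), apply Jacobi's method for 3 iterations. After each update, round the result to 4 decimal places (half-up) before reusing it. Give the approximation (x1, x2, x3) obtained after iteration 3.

Iteration 1:
  x1 = (-10 - (1)·0.0000 - (-4)·0.0000) / (6) = -1.6667
  x2 = (0 - (-1)·0.0000 - (-3)·0.0000) / (8) = 0.0000
  x3 = (9 - (-2)·0.0000 - (-2)·0.0000) / (-5) = -1.8000
Iteration 2:
  x1 = (-10 - (1)·0.0000 - (-4)·-1.8000) / (6) = -2.8667
  x2 = (0 - (-1)·-1.6667 - (-3)·-1.8000) / (8) = -0.8833
  x3 = (9 - (-2)·-1.6667 - (-2)·0.0000) / (-5) = -1.1333
Iteration 3:
  x1 = (-10 - (1)·-0.8833 - (-4)·-1.1333) / (6) = -2.2750
  x2 = (0 - (-1)·-2.8667 - (-3)·-1.1333) / (8) = -0.7833
  x3 = (9 - (-2)·-2.8667 - (-2)·-0.8833) / (-5) = -0.3000

(-2.2750, -0.7833, -0.3000)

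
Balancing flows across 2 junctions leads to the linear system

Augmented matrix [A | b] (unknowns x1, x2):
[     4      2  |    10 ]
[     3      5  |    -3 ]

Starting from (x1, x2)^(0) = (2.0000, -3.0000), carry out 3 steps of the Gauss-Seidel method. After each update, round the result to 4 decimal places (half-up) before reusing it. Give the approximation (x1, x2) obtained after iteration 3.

(4.0000, -3.0000)

Iteration 1:
  x1 = (10 - (2)·-3.0000) / (4) = 4.0000
  x2 = (-3 - (3)·4.0000) / (5) = -3.0000
Iteration 2:
  x1 = (10 - (2)·-3.0000) / (4) = 4.0000
  x2 = (-3 - (3)·4.0000) / (5) = -3.0000
Iteration 3:
  x1 = (10 - (2)·-3.0000) / (4) = 4.0000
  x2 = (-3 - (3)·4.0000) / (5) = -3.0000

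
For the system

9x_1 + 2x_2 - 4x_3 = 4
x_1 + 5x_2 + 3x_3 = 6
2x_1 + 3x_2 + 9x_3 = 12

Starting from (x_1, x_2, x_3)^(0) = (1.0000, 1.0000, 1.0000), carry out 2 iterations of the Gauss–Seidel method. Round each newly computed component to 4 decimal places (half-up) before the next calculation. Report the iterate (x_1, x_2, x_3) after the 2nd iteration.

Iteration 1:
  x_1 = (4 - (2)·1.0000 - (-4)·1.0000) / (9) = 0.6667
  x_2 = (6 - (1)·0.6667 - (3)·1.0000) / (5) = 0.4667
  x_3 = (12 - (2)·0.6667 - (3)·0.4667) / (9) = 1.0296
Iteration 2:
  x_1 = (4 - (2)·0.4667 - (-4)·1.0296) / (9) = 0.7983
  x_2 = (6 - (1)·0.7983 - (3)·1.0296) / (5) = 0.4226
  x_3 = (12 - (2)·0.7983 - (3)·0.4226) / (9) = 1.0151

(0.7983, 0.4226, 1.0151)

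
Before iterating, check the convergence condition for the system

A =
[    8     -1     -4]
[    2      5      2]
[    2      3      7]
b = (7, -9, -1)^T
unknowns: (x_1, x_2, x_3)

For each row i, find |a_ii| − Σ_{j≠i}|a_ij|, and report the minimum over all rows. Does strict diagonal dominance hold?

row 1: |8| − (1+4) = 3
row 2: |5| − (2+2) = 1
row 3: |7| − (2+3) = 2
minimum over rows = 1 → strictly diagonally dominant (convergence guaranteed)

1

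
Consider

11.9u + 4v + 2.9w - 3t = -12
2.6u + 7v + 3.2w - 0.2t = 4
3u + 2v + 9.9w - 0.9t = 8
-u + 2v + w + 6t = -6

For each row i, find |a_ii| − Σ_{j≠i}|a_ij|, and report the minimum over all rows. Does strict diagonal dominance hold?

1

row 1: |11.9| − (4+2.9+3) = 2
row 2: |7| − (2.6+3.2+0.2) = 1
row 3: |9.9| − (3+2+0.9) = 4
row 4: |6| − (1+2+1) = 2
minimum over rows = 1 → strictly diagonally dominant (convergence guaranteed)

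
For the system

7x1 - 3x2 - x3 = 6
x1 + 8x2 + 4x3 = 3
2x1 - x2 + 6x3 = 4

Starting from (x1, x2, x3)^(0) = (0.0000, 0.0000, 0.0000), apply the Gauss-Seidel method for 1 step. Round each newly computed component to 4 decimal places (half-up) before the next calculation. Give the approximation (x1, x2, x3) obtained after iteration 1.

Iteration 1:
  x1 = (6 - (-3)·0.0000 - (-1)·0.0000) / (7) = 0.8571
  x2 = (3 - (1)·0.8571 - (4)·0.0000) / (8) = 0.2679
  x3 = (4 - (2)·0.8571 - (-1)·0.2679) / (6) = 0.4256

(0.8571, 0.2679, 0.4256)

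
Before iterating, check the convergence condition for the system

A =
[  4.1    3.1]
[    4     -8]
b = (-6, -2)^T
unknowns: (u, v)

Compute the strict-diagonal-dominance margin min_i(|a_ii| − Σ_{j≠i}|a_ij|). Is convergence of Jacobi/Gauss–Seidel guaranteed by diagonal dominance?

1

row 1: |4.1| − (3.1) = 1
row 2: |-8| − (4) = 4
minimum over rows = 1 → strictly diagonally dominant (convergence guaranteed)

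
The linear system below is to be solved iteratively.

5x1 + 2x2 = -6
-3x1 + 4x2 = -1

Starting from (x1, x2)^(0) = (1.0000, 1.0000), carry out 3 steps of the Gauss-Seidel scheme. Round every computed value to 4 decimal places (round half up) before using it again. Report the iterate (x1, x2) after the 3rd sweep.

Iteration 1:
  x1 = (-6 - (2)·1.0000) / (5) = -1.6000
  x2 = (-1 - (-3)·-1.6000) / (4) = -1.4500
Iteration 2:
  x1 = (-6 - (2)·-1.4500) / (5) = -0.6200
  x2 = (-1 - (-3)·-0.6200) / (4) = -0.7150
Iteration 3:
  x1 = (-6 - (2)·-0.7150) / (5) = -0.9140
  x2 = (-1 - (-3)·-0.9140) / (4) = -0.9355

(-0.9140, -0.9355)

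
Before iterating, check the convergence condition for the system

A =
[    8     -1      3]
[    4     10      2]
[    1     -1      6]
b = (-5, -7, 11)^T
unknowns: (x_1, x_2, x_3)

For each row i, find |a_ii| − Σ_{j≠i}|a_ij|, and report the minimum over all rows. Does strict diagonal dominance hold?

4

row 1: |8| − (1+3) = 4
row 2: |10| − (4+2) = 4
row 3: |6| − (1+1) = 4
minimum over rows = 4 → strictly diagonally dominant (convergence guaranteed)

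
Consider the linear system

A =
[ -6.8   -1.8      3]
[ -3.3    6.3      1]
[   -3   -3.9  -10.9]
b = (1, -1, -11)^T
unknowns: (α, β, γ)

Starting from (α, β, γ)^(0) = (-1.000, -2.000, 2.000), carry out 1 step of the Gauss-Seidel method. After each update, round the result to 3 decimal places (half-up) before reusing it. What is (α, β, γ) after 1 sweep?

(1.265, 0.186, 0.594)

Iteration 1:
  α = (1 - (-1.8)·-2.000 - (3)·2.000) / (-6.8) = 1.265
  β = (-1 - (-3.3)·1.265 - (1)·2.000) / (6.3) = 0.186
  γ = (-11 - (-3)·1.265 - (-3.9)·0.186) / (-10.9) = 0.594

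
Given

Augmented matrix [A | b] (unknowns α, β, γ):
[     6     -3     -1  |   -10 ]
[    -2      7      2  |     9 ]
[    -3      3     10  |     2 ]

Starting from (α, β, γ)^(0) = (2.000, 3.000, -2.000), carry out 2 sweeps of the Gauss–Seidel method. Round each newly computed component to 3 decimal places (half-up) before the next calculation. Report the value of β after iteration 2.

Iteration 1:
  α = (-10 - (-3)·3.000 - (-1)·-2.000) / (6) = -0.500
  β = (9 - (-2)·-0.500 - (2)·-2.000) / (7) = 1.714
  γ = (2 - (-3)·-0.500 - (3)·1.714) / (10) = -0.464
Iteration 2:
  α = (-10 - (-3)·1.714 - (-1)·-0.464) / (6) = -0.887
  β = (9 - (-2)·-0.887 - (2)·-0.464) / (7) = 1.165
  γ = (2 - (-3)·-0.887 - (3)·1.165) / (10) = -0.416

1.165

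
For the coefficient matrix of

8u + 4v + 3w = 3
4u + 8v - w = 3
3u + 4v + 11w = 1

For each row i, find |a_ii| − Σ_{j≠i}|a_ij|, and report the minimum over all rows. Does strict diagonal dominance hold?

row 1: |8| − (4+3) = 1
row 2: |8| − (4+1) = 3
row 3: |11| − (3+4) = 4
minimum over rows = 1 → strictly diagonally dominant (convergence guaranteed)

1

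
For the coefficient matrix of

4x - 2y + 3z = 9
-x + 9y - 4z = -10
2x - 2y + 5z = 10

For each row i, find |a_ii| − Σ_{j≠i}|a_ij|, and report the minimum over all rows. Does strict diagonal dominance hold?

-1

row 1: |4| − (2+3) = -1
row 2: |9| − (1+4) = 4
row 3: |5| − (2+2) = 1
minimum over rows = -1 → not strictly diagonally dominant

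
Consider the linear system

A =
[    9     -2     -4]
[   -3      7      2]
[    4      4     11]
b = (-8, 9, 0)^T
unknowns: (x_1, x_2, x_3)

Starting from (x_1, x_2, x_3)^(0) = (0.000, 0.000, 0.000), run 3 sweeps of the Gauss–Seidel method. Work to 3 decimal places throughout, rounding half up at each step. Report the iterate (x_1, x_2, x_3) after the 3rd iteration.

(-0.717, 1.010, -0.107)

Iteration 1:
  x_1 = (-8 - (-2)·0.000 - (-4)·0.000) / (9) = -0.889
  x_2 = (9 - (-3)·-0.889 - (2)·0.000) / (7) = 0.905
  x_3 = (0 - (4)·-0.889 - (4)·0.905) / (11) = -0.006
Iteration 2:
  x_1 = (-8 - (-2)·0.905 - (-4)·-0.006) / (9) = -0.690
  x_2 = (9 - (-3)·-0.690 - (2)·-0.006) / (7) = 0.992
  x_3 = (0 - (4)·-0.690 - (4)·0.992) / (11) = -0.110
Iteration 3:
  x_1 = (-8 - (-2)·0.992 - (-4)·-0.110) / (9) = -0.717
  x_2 = (9 - (-3)·-0.717 - (2)·-0.110) / (7) = 1.010
  x_3 = (0 - (4)·-0.717 - (4)·1.010) / (11) = -0.107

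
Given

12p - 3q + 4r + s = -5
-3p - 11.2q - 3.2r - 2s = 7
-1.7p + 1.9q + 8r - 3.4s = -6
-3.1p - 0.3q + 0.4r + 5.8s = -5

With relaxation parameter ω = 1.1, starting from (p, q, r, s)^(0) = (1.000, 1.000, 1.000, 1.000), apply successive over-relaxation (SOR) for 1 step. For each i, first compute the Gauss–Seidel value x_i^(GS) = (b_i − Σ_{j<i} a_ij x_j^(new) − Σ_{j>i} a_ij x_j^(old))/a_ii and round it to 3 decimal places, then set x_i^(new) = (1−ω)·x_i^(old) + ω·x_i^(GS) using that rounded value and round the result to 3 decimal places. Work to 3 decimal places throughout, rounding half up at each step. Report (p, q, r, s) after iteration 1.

Iteration 1:
  p: GS value = (-5 - (-3)·1.000 - (4)·1.000 - (1)·1.000) / (12) = -0.583;  p ← (1−ω)·1.000 + ω·-0.583 = -0.741
  q: GS value = (7 - (-3)·-0.741 - (-3.2)·1.000 - (-2)·1.000) / (-11.2) = -0.891;  q ← (1−ω)·1.000 + ω·-0.891 = -1.080
  r: GS value = (-6 - (-1.7)·-0.741 - (1.9)·-1.080 - (-3.4)·1.000) / (8) = -0.226;  r ← (1−ω)·1.000 + ω·-0.226 = -0.349
  s: GS value = (-5 - (-3.1)·-0.741 - (-0.3)·-1.080 - (0.4)·-0.349) / (5.8) = -1.290;  s ← (1−ω)·1.000 + ω·-1.290 = -1.519

(-0.741, -1.080, -0.349, -1.519)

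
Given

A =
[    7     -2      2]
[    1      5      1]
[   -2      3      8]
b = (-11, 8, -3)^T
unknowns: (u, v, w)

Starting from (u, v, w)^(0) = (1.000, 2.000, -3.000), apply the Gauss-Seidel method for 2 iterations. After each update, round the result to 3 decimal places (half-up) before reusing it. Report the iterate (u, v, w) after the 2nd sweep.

(-0.578, 1.965, -1.256)

Iteration 1:
  u = (-11 - (-2)·2.000 - (2)·-3.000) / (7) = -0.143
  v = (8 - (1)·-0.143 - (1)·-3.000) / (5) = 2.229
  w = (-3 - (-2)·-0.143 - (3)·2.229) / (8) = -1.247
Iteration 2:
  u = (-11 - (-2)·2.229 - (2)·-1.247) / (7) = -0.578
  v = (8 - (1)·-0.578 - (1)·-1.247) / (5) = 1.965
  w = (-3 - (-2)·-0.578 - (3)·1.965) / (8) = -1.256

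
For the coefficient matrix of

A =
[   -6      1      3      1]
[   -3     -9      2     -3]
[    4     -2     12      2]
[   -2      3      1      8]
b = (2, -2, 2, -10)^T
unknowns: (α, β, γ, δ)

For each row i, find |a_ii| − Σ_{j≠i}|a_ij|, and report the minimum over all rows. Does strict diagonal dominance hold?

row 1: |-6| − (1+3+1) = 1
row 2: |-9| − (3+2+3) = 1
row 3: |12| − (4+2+2) = 4
row 4: |8| − (2+3+1) = 2
minimum over rows = 1 → strictly diagonally dominant (convergence guaranteed)

1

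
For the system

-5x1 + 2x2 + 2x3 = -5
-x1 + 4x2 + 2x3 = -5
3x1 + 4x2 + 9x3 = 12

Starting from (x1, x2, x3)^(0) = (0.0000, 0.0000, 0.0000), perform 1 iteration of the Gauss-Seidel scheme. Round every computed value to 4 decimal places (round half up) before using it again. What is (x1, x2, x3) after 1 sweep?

Iteration 1:
  x1 = (-5 - (2)·0.0000 - (2)·0.0000) / (-5) = 1.0000
  x2 = (-5 - (-1)·1.0000 - (2)·0.0000) / (4) = -1.0000
  x3 = (12 - (3)·1.0000 - (4)·-1.0000) / (9) = 1.4444

(1.0000, -1.0000, 1.4444)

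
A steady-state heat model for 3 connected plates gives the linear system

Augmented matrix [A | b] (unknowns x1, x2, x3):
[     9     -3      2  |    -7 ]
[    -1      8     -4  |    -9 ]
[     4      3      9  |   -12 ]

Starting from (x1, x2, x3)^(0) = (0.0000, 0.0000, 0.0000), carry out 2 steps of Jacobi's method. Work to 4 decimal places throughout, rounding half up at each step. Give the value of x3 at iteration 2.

-0.6126

Iteration 1:
  x1 = (-7 - (-3)·0.0000 - (2)·0.0000) / (9) = -0.7778
  x2 = (-9 - (-1)·0.0000 - (-4)·0.0000) / (8) = -1.1250
  x3 = (-12 - (4)·0.0000 - (3)·0.0000) / (9) = -1.3333
Iteration 2:
  x1 = (-7 - (-3)·-1.1250 - (2)·-1.3333) / (9) = -0.8565
  x2 = (-9 - (-1)·-0.7778 - (-4)·-1.3333) / (8) = -1.8889
  x3 = (-12 - (4)·-0.7778 - (3)·-1.1250) / (9) = -0.6126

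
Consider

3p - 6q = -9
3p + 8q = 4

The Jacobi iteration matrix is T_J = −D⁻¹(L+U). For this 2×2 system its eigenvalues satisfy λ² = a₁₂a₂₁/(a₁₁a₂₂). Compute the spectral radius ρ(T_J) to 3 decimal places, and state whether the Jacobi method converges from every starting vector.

a₁₂a₂₁/(a₁₁a₂₂) = (-6)·(3) / ((3)·(8)) = -0.750000
ρ = √|-0.750000| = √0.750000 = 0.866
ρ < 1, so Jacobi converges

0.866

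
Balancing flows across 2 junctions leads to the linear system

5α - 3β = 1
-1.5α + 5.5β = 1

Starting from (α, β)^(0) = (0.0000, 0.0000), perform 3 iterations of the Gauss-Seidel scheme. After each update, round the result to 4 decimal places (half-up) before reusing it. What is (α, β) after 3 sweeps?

Iteration 1:
  α = (1 - (-3)·0.0000) / (5) = 0.2000
  β = (1 - (-1.5)·0.2000) / (5.5) = 0.2364
Iteration 2:
  α = (1 - (-3)·0.2364) / (5) = 0.3418
  β = (1 - (-1.5)·0.3418) / (5.5) = 0.2750
Iteration 3:
  α = (1 - (-3)·0.2750) / (5) = 0.3650
  β = (1 - (-1.5)·0.3650) / (5.5) = 0.2814

(0.3650, 0.2814)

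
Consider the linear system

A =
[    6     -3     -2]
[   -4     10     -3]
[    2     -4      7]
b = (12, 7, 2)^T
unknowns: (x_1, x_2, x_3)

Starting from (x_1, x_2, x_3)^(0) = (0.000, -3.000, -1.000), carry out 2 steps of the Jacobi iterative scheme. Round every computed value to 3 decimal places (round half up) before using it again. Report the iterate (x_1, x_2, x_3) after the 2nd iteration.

(1.724, 0.338, 0.467)

Iteration 1:
  x_1 = (12 - (-3)·-3.000 - (-2)·-1.000) / (6) = 0.167
  x_2 = (7 - (-4)·0.000 - (-3)·-1.000) / (10) = 0.400
  x_3 = (2 - (2)·0.000 - (-4)·-3.000) / (7) = -1.429
Iteration 2:
  x_1 = (12 - (-3)·0.400 - (-2)·-1.429) / (6) = 1.724
  x_2 = (7 - (-4)·0.167 - (-3)·-1.429) / (10) = 0.338
  x_3 = (2 - (2)·0.167 - (-4)·0.400) / (7) = 0.467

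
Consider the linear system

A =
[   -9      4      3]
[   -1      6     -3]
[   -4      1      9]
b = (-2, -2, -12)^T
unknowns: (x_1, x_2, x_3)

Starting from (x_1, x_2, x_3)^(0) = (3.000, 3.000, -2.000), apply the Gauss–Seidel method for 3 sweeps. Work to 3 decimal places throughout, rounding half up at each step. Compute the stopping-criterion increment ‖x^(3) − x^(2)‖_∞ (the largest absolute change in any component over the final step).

Iteration 1:
  x_1 = (-2 - (4)·3.000 - (3)·-2.000) / (-9) = 0.889
  x_2 = (-2 - (-1)·0.889 - (-3)·-2.000) / (6) = -1.185
  x_3 = (-12 - (-4)·0.889 - (1)·-1.185) / (9) = -0.807
Iteration 2:
  x_1 = (-2 - (4)·-1.185 - (3)·-0.807) / (-9) = -0.573
  x_2 = (-2 - (-1)·-0.573 - (-3)·-0.807) / (6) = -0.832
  x_3 = (-12 - (-4)·-0.573 - (1)·-0.832) / (9) = -1.496
Iteration 3:
  x_1 = (-2 - (4)·-0.832 - (3)·-1.496) / (-9) = -0.646
  x_2 = (-2 - (-1)·-0.646 - (-3)·-1.496) / (6) = -1.189
  x_3 = (-12 - (-4)·-0.646 - (1)·-1.189) / (9) = -1.488
Change: (-0.073, -0.357, 0.008) → max |·| = 0.357

0.357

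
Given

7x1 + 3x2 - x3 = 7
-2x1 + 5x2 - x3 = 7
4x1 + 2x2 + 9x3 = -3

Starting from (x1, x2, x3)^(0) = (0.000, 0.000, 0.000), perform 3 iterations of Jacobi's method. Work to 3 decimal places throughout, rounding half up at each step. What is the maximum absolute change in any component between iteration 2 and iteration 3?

0.410

Iteration 1:
  x1 = (7 - (3)·0.000 - (-1)·0.000) / (7) = 1.000
  x2 = (7 - (-2)·0.000 - (-1)·0.000) / (5) = 1.400
  x3 = (-3 - (4)·0.000 - (2)·0.000) / (9) = -0.333
Iteration 2:
  x1 = (7 - (3)·1.400 - (-1)·-0.333) / (7) = 0.352
  x2 = (7 - (-2)·1.000 - (-1)·-0.333) / (5) = 1.733
  x3 = (-3 - (4)·1.000 - (2)·1.400) / (9) = -1.089
Iteration 3:
  x1 = (7 - (3)·1.733 - (-1)·-1.089) / (7) = 0.102
  x2 = (7 - (-2)·0.352 - (-1)·-1.089) / (5) = 1.323
  x3 = (-3 - (4)·0.352 - (2)·1.733) / (9) = -0.875
Change: (-0.250, -0.410, 0.214) → max |·| = 0.410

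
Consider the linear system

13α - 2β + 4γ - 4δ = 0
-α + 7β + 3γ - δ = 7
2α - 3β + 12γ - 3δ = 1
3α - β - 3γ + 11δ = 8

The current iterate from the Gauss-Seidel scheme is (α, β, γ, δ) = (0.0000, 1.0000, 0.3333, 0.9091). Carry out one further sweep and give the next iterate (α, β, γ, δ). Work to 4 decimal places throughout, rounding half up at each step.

One sweep:
  α = (0 - (-2)·1.0000 - (4)·0.3333 - (-4)·0.9091) / (13) = 0.3310
  β = (7 - (-1)·0.3310 - (3)·0.3333 - (-1)·0.9091) / (7) = 1.0343
  γ = (1 - (2)·0.3310 - (-3)·1.0343 - (-3)·0.9091) / (12) = 0.5140
  δ = (8 - (3)·0.3310 - (-1)·1.0343 - (-3)·0.5140) / (11) = 0.8712

(0.3310, 1.0343, 0.5140, 0.8712)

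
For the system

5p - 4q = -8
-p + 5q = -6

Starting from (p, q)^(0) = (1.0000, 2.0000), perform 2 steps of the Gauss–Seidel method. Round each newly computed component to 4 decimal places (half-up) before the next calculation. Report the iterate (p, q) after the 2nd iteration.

Iteration 1:
  p = (-8 - (-4)·2.0000) / (5) = 0.0000
  q = (-6 - (-1)·0.0000) / (5) = -1.2000
Iteration 2:
  p = (-8 - (-4)·-1.2000) / (5) = -2.5600
  q = (-6 - (-1)·-2.5600) / (5) = -1.7120

(-2.5600, -1.7120)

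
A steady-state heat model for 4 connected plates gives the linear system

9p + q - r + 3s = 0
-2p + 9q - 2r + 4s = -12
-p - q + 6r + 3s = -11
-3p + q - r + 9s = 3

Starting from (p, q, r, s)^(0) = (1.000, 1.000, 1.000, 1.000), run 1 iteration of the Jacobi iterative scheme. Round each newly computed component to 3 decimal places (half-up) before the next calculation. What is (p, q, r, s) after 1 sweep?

Iteration 1:
  p = (0 - (1)·1.000 - (-1)·1.000 - (3)·1.000) / (9) = -0.333
  q = (-12 - (-2)·1.000 - (-2)·1.000 - (4)·1.000) / (9) = -1.333
  r = (-11 - (-1)·1.000 - (-1)·1.000 - (3)·1.000) / (6) = -2.000
  s = (3 - (-3)·1.000 - (1)·1.000 - (-1)·1.000) / (9) = 0.667

(-0.333, -1.333, -2.000, 0.667)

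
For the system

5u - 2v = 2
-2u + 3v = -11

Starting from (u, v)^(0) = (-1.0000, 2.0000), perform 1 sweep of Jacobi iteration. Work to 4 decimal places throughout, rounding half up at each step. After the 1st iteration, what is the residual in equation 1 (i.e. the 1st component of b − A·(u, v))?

-12.6666

Iteration 1:
  u = (2 - (-2)·2.0000) / (5) = 1.2000
  v = (-11 - (-2)·-1.0000) / (3) = -4.3333
Residual b − A·x = (-12.6666, 4.3999)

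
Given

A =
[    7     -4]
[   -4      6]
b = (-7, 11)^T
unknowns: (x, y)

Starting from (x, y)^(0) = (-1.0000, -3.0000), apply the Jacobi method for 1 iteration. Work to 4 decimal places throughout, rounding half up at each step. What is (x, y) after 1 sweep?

Iteration 1:
  x = (-7 - (-4)·-3.0000) / (7) = -2.7143
  y = (11 - (-4)·-1.0000) / (6) = 1.1667

(-2.7143, 1.1667)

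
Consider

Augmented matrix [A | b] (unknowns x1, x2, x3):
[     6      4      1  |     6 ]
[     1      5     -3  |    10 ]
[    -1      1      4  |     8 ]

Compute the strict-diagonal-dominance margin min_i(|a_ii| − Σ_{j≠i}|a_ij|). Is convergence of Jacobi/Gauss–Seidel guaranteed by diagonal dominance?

row 1: |6| − (4+1) = 1
row 2: |5| − (1+3) = 1
row 3: |4| − (1+1) = 2
minimum over rows = 1 → strictly diagonally dominant (convergence guaranteed)

1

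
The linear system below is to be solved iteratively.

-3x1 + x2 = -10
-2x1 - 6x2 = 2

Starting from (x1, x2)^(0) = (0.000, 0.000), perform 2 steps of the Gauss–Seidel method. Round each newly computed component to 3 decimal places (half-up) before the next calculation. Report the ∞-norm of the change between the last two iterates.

Iteration 1:
  x1 = (-10 - (1)·0.000) / (-3) = 3.333
  x2 = (2 - (-2)·3.333) / (-6) = -1.444
Iteration 2:
  x1 = (-10 - (1)·-1.444) / (-3) = 2.852
  x2 = (2 - (-2)·2.852) / (-6) = -1.284
Change: (-0.481, 0.160) → max |·| = 0.481

0.481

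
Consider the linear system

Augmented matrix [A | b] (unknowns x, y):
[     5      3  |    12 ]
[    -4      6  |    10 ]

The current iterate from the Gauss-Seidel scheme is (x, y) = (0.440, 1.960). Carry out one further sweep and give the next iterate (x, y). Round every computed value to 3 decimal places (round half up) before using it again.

One sweep:
  x = (12 - (3)·1.960) / (5) = 1.224
  y = (10 - (-4)·1.224) / (6) = 2.483

(1.224, 2.483)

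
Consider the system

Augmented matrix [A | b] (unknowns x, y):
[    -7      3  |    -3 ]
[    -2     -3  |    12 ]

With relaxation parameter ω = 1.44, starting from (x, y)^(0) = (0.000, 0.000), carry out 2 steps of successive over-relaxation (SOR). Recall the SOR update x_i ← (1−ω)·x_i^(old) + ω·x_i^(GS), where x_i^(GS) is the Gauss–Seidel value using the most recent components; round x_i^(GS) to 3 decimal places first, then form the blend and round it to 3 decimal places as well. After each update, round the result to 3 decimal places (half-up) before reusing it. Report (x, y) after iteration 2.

Iteration 1:
  x: GS value = (-3 - (3)·0.000) / (-7) = 0.429;  x ← (1−ω)·0.000 + ω·0.429 = 0.618
  y: GS value = (12 - (-2)·0.618) / (-3) = -4.412;  y ← (1−ω)·0.000 + ω·-4.412 = -6.353
Iteration 2:
  x: GS value = (-3 - (3)·-6.353) / (-7) = -2.294;  x ← (1−ω)·0.618 + ω·-2.294 = -3.575
  y: GS value = (12 - (-2)·-3.575) / (-3) = -1.617;  y ← (1−ω)·-6.353 + ω·-1.617 = 0.467

(-3.575, 0.467)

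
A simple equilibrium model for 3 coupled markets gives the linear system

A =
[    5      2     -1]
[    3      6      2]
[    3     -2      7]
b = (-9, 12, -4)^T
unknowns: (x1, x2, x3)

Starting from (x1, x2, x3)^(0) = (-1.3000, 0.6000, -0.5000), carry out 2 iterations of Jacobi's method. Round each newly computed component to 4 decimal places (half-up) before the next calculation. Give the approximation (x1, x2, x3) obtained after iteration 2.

Iteration 1:
  x1 = (-9 - (2)·0.6000 - (-1)·-0.5000) / (5) = -2.1400
  x2 = (12 - (3)·-1.3000 - (2)·-0.5000) / (6) = 2.8167
  x3 = (-4 - (3)·-1.3000 - (-2)·0.6000) / (7) = 0.1571
Iteration 2:
  x1 = (-9 - (2)·2.8167 - (-1)·0.1571) / (5) = -2.8953
  x2 = (12 - (3)·-2.1400 - (2)·0.1571) / (6) = 3.0176
  x3 = (-4 - (3)·-2.1400 - (-2)·2.8167) / (7) = 1.1505

(-2.8953, 3.0176, 1.1505)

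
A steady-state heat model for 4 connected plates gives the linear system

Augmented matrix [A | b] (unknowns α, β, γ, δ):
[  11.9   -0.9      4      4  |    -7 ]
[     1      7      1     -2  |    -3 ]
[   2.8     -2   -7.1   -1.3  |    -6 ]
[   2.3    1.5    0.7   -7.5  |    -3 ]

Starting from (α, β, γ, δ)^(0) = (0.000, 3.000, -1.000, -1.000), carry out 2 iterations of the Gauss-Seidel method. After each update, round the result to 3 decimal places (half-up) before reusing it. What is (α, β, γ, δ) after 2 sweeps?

Iteration 1:
  α = (-7 - (-0.9)·3.000 - (4)·-1.000 - (4)·-1.000) / (11.9) = 0.311
  β = (-3 - (1)·0.311 - (1)·-1.000 - (-2)·-1.000) / (7) = -0.616
  γ = (-6 - (2.8)·0.311 - (-2)·-0.616 - (-1.3)·-1.000) / (-7.1) = 1.324
  δ = (-3 - (2.3)·0.311 - (1.5)·-0.616 - (0.7)·1.324) / (-7.5) = 0.496
Iteration 2:
  α = (-7 - (-0.9)·-0.616 - (4)·1.324 - (4)·0.496) / (11.9) = -1.247
  β = (-3 - (1)·-1.247 - (1)·1.324 - (-2)·0.496) / (7) = -0.298
  γ = (-6 - (2.8)·-1.247 - (-2)·-0.298 - (-1.3)·0.496) / (-7.1) = 0.346
  δ = (-3 - (2.3)·-1.247 - (1.5)·-0.298 - (0.7)·0.346) / (-7.5) = -0.010

(-1.247, -0.298, 0.346, -0.010)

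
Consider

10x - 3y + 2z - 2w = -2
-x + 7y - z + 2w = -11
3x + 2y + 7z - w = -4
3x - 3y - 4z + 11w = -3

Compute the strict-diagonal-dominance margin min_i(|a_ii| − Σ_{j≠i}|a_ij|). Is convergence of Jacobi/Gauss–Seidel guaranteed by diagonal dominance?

row 1: |10| − (3+2+2) = 3
row 2: |7| − (1+1+2) = 3
row 3: |7| − (3+2+1) = 1
row 4: |11| − (3+3+4) = 1
minimum over rows = 1 → strictly diagonally dominant (convergence guaranteed)

1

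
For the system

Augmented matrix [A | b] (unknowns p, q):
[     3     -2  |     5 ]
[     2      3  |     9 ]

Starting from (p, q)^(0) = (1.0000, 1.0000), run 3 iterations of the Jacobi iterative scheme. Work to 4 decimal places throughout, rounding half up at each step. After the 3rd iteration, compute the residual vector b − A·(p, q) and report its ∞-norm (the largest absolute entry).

Iteration 1:
  p = (5 - (-2)·1.0000) / (3) = 2.3333
  q = (9 - (2)·1.0000) / (3) = 2.3333
Iteration 2:
  p = (5 - (-2)·2.3333) / (3) = 3.2222
  q = (9 - (2)·2.3333) / (3) = 1.4445
Iteration 3:
  p = (5 - (-2)·1.4445) / (3) = 2.6297
  q = (9 - (2)·3.2222) / (3) = 0.8519
Residual b − A·x = (-1.1853, 1.1849); ∞-norm = 1.1853

1.1853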